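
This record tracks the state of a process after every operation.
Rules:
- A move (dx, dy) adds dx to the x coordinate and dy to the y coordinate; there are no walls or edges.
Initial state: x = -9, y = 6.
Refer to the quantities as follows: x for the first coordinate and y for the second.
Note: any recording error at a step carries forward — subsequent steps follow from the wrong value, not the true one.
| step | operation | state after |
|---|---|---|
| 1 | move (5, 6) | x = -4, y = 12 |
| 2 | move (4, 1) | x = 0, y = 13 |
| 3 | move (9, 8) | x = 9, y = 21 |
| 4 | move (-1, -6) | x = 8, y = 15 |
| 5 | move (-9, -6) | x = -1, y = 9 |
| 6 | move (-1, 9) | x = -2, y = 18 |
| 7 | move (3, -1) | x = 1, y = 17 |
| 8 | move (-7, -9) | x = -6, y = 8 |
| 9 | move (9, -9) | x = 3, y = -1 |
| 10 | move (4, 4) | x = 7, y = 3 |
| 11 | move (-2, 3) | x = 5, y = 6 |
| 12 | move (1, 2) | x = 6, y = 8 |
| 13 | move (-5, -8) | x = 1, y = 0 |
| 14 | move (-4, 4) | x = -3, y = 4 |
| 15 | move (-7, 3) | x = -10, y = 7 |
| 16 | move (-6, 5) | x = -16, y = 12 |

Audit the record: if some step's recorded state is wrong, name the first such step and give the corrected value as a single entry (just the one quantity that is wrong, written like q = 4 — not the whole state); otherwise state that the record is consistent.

no error

Recomputing the run from the initial state:
step 1: x = -4, y = 12
step 2: x = 0, y = 13
step 3: x = 9, y = 21
step 4: x = 8, y = 15
step 5: x = -1, y = 9
step 6: x = -2, y = 18
step 7: x = 1, y = 17
step 8: x = -6, y = 8
step 9: x = 3, y = -1
step 10: x = 7, y = 3
step 11: x = 5, y = 6
step 12: x = 6, y = 8
step 13: x = 1, y = 0
step 14: x = -3, y = 4
step 15: x = -10, y = 7
step 16: x = -16, y = 12
This matches the record at every step.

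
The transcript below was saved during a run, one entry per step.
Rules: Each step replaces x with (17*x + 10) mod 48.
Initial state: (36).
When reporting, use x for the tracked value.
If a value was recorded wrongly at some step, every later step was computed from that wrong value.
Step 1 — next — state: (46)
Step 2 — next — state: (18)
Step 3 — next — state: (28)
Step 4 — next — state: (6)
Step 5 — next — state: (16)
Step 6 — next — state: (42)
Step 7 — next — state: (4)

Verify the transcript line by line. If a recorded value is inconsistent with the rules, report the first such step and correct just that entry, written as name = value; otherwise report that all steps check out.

step 2, x = 24

step 1: x = (17*36 + 10) mod 48 = 46 -> consistent with the transcript
step 2: x = (17*46 + 10) mod 48 = 24 -> a discrepancy with the transcript
Step 2 is the first one off; corrected, x = 24.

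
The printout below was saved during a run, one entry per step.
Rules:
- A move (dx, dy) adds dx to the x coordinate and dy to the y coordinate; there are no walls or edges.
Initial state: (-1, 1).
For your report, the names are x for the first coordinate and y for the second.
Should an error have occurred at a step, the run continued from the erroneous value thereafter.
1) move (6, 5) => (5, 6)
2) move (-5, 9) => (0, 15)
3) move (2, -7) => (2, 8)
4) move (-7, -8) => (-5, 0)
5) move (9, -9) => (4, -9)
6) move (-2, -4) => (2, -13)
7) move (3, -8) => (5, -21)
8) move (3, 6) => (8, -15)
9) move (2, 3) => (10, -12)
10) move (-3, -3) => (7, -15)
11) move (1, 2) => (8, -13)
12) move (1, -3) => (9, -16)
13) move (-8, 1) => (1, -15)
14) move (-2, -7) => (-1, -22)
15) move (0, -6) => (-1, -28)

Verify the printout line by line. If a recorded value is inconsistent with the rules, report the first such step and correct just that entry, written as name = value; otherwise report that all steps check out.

no error

Recomputing the run from the initial state:
step 1: x = 5, y = 6
step 2: x = 0, y = 15
step 3: x = 2, y = 8
step 4: x = -5, y = 0
step 5: x = 4, y = -9
step 6: x = 2, y = -13
step 7: x = 5, y = -21
step 8: x = 8, y = -15
step 9: x = 10, y = -12
step 10: x = 7, y = -15
step 11: x = 8, y = -13
step 12: x = 9, y = -16
step 13: x = 1, y = -15
step 14: x = -1, y = -22
step 15: x = -1, y = -28
This matches the printout at every step.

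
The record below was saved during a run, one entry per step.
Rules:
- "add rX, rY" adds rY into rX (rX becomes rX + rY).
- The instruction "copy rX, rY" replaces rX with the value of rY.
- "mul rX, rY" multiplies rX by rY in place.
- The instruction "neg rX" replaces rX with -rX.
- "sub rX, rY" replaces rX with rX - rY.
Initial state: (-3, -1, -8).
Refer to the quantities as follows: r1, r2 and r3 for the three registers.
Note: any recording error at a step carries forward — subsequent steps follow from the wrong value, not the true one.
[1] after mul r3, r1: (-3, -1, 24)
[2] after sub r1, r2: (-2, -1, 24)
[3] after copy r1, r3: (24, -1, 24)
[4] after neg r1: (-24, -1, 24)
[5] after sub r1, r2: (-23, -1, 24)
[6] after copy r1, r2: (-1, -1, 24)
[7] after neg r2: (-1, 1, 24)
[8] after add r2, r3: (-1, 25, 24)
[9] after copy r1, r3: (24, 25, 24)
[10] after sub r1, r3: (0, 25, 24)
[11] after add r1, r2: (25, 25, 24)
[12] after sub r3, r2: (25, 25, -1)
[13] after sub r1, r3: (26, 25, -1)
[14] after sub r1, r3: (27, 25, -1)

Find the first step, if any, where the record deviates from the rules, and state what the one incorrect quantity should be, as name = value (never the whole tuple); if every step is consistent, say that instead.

1. r3 = -8 * -3 = 24 (checks out)
2. r1 = -3 - -1 = -2 (verified)
3. r1 = 24 (agrees with the record)
4. r1 = -(24) = -24 (no discrepancy)
5. r1 = -24 - -1 = -23 (agrees with the record)
6. r1 = -1 (exactly as logged)
7. r2 = -(-1) = 1 (agrees with the record)
8. r2 = 1 + 24 = 25 (no discrepancy)
9. r1 = 24 (consistent with the record)
10. r1 = 24 - 24 = 0 (no discrepancy)
11. r1 = 0 + 25 = 25 (agrees with the record)
12. r3 = 24 - 25 = -1 (matches)
13. r1 = 25 - -1 = 26 (confirmed correct)
14. r1 = 26 - -1 = 27 (same as recorded)
Every step is consistent.

no error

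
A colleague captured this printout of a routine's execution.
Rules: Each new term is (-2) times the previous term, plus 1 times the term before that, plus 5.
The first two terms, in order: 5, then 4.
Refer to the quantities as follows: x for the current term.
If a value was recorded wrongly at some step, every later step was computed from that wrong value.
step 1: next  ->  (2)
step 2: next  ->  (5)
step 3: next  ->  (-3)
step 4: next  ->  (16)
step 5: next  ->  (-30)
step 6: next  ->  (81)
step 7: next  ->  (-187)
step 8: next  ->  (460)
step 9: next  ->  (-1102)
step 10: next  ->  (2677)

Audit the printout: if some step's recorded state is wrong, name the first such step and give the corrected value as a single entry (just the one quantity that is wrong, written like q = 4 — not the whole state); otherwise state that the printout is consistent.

Step 1: x = -2*(4) + (1)*(5) + (5) = 2 — in agreement.
Step 2: x = -2*(2) + (1)*(4) + (5) = 5 — consistent with the printout.
Step 3: x = -2*(5) + (1)*(2) + (5) = -3 — confirmed correct.
Step 4: x = -2*(-3) + (1)*(5) + (5) = 16 — in agreement.
Step 5: x = -2*(16) + (1)*(-3) + (5) = -30 — in agreement.
Step 6: x = -2*(-30) + (1)*(16) + (5) = 81 — exactly as logged.
Step 7: x = -2*(81) + (1)*(-30) + (5) = -187 — confirmed correct.
Step 8: x = -2*(-187) + (1)*(81) + (5) = 460 — matches.
Step 9: x = -2*(460) + (1)*(-187) + (5) = -1102 — exactly as logged.
Step 10: x = -2*(-1102) + (1)*(460) + (5) = 2669 — the printout has a different value.
First incorrect step: 10; the correct value is x = 2669.

step 10, x = 2669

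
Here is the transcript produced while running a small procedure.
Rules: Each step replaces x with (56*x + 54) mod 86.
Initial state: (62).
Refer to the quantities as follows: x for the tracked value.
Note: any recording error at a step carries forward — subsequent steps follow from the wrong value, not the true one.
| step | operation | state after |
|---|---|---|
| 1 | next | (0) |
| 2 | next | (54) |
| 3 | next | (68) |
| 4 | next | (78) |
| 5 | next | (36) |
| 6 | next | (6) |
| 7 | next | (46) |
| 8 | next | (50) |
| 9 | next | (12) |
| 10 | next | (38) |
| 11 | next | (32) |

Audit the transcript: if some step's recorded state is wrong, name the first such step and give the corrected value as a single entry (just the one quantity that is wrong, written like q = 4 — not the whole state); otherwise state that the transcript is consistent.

Recomputing the run from the initial state:
step 1: x = 0
step 2: x = 54
step 3: x = 68
step 4: x = 78
step 5: x = 36
step 6: x = 6
step 7: x = 46
step 8: x = 50
step 9: x = 16
step 10: x = 4
step 11: x = 20
The first disagreement with the transcript is at step 9, where the value should be x = 16.

step 9, x = 16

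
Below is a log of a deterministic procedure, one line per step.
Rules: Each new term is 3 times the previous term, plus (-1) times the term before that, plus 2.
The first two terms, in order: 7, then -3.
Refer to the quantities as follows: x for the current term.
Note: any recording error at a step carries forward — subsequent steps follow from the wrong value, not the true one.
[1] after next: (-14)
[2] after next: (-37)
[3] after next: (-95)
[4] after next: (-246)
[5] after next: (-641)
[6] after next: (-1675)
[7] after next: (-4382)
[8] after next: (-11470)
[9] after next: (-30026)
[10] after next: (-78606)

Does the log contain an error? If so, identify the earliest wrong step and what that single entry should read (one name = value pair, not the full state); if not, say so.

step 1: x = 3*(-3) + (-1)*(7) + (2) = -14 -> verified
step 2: x = 3*(-14) + (-1)*(-3) + (2) = -37 -> exactly as logged
step 3: x = 3*(-37) + (-1)*(-14) + (2) = -95 -> consistent with the log
step 4: x = 3*(-95) + (-1)*(-37) + (2) = -246 -> verified
step 5: x = 3*(-246) + (-1)*(-95) + (2) = -641 -> matches
step 6: x = 3*(-641) + (-1)*(-246) + (2) = -1675 -> in agreement
step 7: x = 3*(-1675) + (-1)*(-641) + (2) = -4382 -> same as recorded
step 8: x = 3*(-4382) + (-1)*(-1675) + (2) = -11469 -> this is not what the log shows
The earliest wrong entry is at step 8: it should read x = -11469.

step 8, x = -11469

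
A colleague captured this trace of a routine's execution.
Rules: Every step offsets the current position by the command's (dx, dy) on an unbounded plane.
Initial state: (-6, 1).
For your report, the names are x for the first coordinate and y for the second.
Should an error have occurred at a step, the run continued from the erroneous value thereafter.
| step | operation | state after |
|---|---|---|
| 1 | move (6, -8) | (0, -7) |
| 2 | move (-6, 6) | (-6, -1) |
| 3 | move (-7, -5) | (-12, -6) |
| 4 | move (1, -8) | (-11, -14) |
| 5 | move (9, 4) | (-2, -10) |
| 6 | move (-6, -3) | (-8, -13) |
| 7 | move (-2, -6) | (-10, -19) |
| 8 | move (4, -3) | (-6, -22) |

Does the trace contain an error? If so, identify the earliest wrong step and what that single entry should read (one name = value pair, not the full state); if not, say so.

Recomputing the run from the initial state:
step 1: x = 0, y = -7
step 2: x = -6, y = -1
step 3: x = -13, y = -6
step 4: x = -12, y = -14
step 5: x = -3, y = -10
step 6: x = -9, y = -13
step 7: x = -11, y = -19
step 8: x = -7, y = -22
The first disagreement with the trace is at step 3, where the value should be x = -13.

step 3, x = -13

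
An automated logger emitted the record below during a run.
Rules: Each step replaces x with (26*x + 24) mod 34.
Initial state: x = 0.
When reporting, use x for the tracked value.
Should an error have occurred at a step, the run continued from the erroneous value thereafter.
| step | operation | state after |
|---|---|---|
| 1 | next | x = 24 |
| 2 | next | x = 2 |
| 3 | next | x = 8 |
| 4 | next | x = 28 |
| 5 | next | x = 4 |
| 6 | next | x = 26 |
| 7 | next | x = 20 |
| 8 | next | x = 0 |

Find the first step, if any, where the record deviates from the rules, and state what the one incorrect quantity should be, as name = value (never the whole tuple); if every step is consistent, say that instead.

no error

step 1: x = (26*0 + 24) mod 34 = 24 -> checks out
step 2: x = (26*24 + 24) mod 34 = 2 -> no discrepancy
step 3: x = (26*2 + 24) mod 34 = 8 -> confirmed correct
step 4: x = (26*8 + 24) mod 34 = 28 -> verified
step 5: x = (26*28 + 24) mod 34 = 4 -> matches
step 6: x = (26*4 + 24) mod 34 = 26 -> confirmed correct
step 7: x = (26*26 + 24) mod 34 = 20 -> checks out
step 8: x = (26*20 + 24) mod 34 = 0 -> matches
The whole run recomputes cleanly — no discrepancies.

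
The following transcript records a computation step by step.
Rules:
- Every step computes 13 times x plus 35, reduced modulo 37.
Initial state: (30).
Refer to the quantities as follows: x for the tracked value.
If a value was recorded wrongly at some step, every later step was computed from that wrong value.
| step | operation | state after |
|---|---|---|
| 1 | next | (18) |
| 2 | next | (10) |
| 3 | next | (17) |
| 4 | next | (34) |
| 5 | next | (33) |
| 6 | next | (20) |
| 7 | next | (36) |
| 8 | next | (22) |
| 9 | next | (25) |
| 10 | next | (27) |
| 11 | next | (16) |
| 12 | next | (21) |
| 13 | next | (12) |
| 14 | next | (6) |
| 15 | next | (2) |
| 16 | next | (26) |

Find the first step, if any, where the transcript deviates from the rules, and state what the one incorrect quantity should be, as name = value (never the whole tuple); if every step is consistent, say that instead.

step 16, x = 24

Recomputing the run from the initial state:
step 1: x = 18
step 2: x = 10
step 3: x = 17
step 4: x = 34
step 5: x = 33
step 6: x = 20
step 7: x = 36
step 8: x = 22
step 9: x = 25
step 10: x = 27
step 11: x = 16
step 12: x = 21
step 13: x = 12
step 14: x = 6
step 15: x = 2
step 16: x = 24
The first disagreement with the transcript is at step 16, where the value should be x = 24.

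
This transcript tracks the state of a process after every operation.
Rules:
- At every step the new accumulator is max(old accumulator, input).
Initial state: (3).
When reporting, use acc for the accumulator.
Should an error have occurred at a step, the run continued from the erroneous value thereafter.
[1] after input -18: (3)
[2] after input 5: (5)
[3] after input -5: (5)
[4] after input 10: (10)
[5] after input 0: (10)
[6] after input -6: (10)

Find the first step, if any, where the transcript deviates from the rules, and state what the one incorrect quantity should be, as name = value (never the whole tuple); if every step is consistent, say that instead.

Recomputing the run from the initial state:
step 1: acc = 3
step 2: acc = 5
step 3: acc = 5
step 4: acc = 10
step 5: acc = 10
step 6: acc = 10
This matches the transcript at every step.

no error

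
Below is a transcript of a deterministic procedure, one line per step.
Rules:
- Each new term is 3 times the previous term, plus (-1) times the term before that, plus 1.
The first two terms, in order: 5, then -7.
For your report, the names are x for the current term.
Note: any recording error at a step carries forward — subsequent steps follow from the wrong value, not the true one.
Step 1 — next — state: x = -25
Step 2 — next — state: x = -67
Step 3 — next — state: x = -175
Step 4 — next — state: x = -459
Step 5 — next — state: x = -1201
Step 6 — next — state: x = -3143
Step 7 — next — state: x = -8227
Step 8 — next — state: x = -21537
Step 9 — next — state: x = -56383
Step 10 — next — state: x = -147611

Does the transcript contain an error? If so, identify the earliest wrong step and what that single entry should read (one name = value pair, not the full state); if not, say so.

1. x = 3*(-7) + (-1)*(5) + (1) = -25 (agrees with the transcript)
2. x = 3*(-25) + (-1)*(-7) + (1) = -67 (consistent with the transcript)
3. x = 3*(-67) + (-1)*(-25) + (1) = -175 (no discrepancy)
4. x = 3*(-175) + (-1)*(-67) + (1) = -457 (first mismatch against the transcript)
That makes step 4 the first incorrect line — x = -457 is what it should show.

step 4, x = -457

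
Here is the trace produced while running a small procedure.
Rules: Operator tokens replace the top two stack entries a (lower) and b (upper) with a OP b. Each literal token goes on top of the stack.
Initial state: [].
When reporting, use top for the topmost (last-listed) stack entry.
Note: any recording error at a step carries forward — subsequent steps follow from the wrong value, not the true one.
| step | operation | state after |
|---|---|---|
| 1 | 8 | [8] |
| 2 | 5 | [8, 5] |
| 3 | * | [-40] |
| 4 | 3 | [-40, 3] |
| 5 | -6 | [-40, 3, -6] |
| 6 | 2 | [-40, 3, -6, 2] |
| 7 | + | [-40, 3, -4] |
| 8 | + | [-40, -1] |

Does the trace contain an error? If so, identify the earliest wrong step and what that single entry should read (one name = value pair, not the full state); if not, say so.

Recomputing the run from the initial state:
step 1: [8]
step 2: [8, 5]
step 3: [40]
step 4: [40, 3]
step 5: [40, 3, -6]
step 6: [40, 3, -6, 2]
step 7: [40, 3, -4]
step 8: [40, -1]
The first disagreement with the trace is at step 3, where the value should be top = 40.

step 3, top = 40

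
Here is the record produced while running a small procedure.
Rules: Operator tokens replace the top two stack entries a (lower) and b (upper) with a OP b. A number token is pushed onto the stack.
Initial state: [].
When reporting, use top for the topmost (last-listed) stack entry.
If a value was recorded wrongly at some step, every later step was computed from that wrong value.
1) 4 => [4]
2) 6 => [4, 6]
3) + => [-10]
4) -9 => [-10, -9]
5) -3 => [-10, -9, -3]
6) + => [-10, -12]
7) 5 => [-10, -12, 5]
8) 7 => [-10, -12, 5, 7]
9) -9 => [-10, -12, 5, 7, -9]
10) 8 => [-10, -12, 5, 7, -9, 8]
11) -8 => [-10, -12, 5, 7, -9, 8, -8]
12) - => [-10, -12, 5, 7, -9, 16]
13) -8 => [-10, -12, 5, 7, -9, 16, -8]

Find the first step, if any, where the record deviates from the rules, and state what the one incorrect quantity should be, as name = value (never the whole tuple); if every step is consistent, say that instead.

step 3, top = 10

step 1: push 4: top = 4 -> in agreement
step 2: push 6: top = 6 -> confirmed correct
step 3: 4 + 6 = 10 -> this is not what the record shows
The audit stops at step 3: the recorded entry is wrong and should be top = 10.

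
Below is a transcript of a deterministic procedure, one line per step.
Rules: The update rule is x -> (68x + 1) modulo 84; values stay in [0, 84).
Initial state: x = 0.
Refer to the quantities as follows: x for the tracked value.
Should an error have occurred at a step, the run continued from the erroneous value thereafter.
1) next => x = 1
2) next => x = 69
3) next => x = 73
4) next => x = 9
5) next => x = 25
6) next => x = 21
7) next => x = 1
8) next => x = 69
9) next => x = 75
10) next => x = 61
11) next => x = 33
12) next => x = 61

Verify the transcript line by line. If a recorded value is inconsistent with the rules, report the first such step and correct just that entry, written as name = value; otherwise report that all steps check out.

Recomputing the run from the initial state:
step 1: x = 1
step 2: x = 69
step 3: x = 73
step 4: x = 9
step 5: x = 25
step 6: x = 21
step 7: x = 1
step 8: x = 69
step 9: x = 73
step 10: x = 9
step 11: x = 25
step 12: x = 21
The first disagreement with the transcript is at step 9, where the value should be x = 73.

step 9, x = 73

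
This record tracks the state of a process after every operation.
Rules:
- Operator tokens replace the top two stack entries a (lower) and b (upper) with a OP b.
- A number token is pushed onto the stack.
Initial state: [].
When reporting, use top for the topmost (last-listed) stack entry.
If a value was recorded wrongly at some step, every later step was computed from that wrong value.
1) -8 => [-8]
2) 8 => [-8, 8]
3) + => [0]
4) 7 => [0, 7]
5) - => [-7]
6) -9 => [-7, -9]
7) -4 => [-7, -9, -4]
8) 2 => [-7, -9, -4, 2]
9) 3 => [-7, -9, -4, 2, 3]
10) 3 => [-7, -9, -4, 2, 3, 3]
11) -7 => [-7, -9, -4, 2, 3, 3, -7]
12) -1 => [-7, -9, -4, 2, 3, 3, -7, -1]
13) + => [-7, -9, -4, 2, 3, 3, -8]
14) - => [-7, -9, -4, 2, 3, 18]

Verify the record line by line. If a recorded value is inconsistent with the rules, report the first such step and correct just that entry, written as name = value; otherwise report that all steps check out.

step 14, top = 11

1. push -8: top = -8 (agrees with the record)
2. push 8: top = 8 (checks out)
3. -8 + 8 = 0 (matches)
4. push 7: top = 7 (same as recorded)
5. 0 - 7 = -7 (same as recorded)
6. push -9: top = -9 (same as recorded)
7. push -4: top = -4 (matches)
8. push 2: top = 2 (exactly as logged)
9. push 3: top = 3 (agrees with the record)
10. push 3: top = 3 (matches)
11. push -7: top = -7 (checks out)
12. push -1: top = -1 (confirmed correct)
13. -7 + -1 = -8 (consistent with the record)
14. 3 - -8 = 11 (the entry is off here)
First incorrect step: 14; the correct value is top = 11.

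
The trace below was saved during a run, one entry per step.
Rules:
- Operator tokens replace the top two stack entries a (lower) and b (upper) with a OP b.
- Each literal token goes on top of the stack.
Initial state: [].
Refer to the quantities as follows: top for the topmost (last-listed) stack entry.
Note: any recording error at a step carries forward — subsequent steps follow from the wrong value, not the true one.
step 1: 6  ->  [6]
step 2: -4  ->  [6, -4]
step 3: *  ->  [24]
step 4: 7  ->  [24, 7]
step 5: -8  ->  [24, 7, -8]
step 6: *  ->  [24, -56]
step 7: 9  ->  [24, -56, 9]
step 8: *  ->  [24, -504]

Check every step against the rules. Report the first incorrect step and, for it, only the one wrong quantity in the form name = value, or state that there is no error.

Recomputing the run from the initial state:
step 1: [6]
step 2: [6, -4]
step 3: [-24]
step 4: [-24, 7]
step 5: [-24, 7, -8]
step 6: [-24, -56]
step 7: [-24, -56, 9]
step 8: [-24, -504]
The first disagreement with the trace is at step 3, where the value should be top = -24.

step 3, top = -24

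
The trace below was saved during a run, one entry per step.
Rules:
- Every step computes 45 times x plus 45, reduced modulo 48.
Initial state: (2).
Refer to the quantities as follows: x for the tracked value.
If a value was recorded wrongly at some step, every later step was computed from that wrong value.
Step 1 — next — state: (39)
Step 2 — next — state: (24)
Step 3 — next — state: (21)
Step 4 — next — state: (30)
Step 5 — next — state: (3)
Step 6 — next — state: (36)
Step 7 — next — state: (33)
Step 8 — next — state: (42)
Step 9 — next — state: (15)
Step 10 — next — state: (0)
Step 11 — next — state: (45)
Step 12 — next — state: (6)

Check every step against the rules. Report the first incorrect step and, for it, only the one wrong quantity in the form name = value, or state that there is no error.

no error

1. x = (45*2 + 45) mod 48 = 39 (same as recorded)
2. x = (45*39 + 45) mod 48 = 24 (same as recorded)
3. x = (45*24 + 45) mod 48 = 21 (no discrepancy)
4. x = (45*21 + 45) mod 48 = 30 (consistent with the trace)
5. x = (45*30 + 45) mod 48 = 3 (matches)
6. x = (45*3 + 45) mod 48 = 36 (confirmed correct)
7. x = (45*36 + 45) mod 48 = 33 (no discrepancy)
8. x = (45*33 + 45) mod 48 = 42 (in agreement)
9. x = (45*42 + 45) mod 48 = 15 (checks out)
10. x = (45*15 + 45) mod 48 = 0 (matches)
11. x = (45*0 + 45) mod 48 = 45 (in agreement)
12. x = (45*45 + 45) mod 48 = 6 (verified)
Each recorded entry agrees with the recomputation.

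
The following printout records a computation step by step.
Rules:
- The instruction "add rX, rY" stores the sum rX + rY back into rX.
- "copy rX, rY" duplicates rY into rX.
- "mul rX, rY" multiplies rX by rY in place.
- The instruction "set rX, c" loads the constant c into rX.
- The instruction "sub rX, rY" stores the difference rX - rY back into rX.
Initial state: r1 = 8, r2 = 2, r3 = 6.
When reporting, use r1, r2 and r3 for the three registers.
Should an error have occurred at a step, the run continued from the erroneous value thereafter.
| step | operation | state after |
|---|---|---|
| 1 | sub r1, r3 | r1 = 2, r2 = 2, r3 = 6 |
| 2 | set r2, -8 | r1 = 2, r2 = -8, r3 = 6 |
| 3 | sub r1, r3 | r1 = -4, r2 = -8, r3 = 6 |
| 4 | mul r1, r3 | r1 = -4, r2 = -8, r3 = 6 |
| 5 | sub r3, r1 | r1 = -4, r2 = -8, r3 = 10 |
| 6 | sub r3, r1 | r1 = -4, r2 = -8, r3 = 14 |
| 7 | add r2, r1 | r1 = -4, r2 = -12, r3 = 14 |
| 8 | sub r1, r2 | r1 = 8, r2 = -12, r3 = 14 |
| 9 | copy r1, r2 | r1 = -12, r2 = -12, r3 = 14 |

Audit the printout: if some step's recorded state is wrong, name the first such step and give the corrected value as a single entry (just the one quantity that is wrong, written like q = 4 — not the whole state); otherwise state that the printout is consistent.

step 4, r1 = -24

step 1: r1 = 8 - 6 = 2 -> exactly as logged
step 2: r2 = -8 -> same as recorded
step 3: r1 = 2 - 6 = -4 -> consistent with the printout
step 4: r1 = -4 * 6 = -24 -> first mismatch against the printout
Step 4 is the first one off; corrected, r1 = -24.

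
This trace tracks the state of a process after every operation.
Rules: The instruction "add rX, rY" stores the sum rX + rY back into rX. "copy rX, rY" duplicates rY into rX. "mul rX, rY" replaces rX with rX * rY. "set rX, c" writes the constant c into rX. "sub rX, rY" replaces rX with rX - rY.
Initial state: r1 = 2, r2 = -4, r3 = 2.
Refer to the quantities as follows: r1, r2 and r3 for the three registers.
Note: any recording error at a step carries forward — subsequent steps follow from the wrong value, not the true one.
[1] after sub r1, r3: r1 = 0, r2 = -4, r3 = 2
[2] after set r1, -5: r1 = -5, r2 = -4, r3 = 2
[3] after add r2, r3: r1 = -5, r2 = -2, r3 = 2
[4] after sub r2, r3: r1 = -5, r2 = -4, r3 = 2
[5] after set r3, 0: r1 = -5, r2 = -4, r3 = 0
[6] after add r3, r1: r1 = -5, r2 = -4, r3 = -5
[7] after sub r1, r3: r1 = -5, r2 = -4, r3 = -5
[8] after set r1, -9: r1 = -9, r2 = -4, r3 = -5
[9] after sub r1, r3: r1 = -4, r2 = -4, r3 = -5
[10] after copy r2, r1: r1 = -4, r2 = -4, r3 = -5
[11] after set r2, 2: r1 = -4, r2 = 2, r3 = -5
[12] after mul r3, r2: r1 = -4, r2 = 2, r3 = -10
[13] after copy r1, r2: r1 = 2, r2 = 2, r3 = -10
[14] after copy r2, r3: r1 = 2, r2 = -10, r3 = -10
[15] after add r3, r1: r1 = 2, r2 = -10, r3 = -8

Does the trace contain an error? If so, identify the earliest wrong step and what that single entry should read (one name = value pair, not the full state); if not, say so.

1. r1 = 2 - 2 = 0 (consistent with the trace)
2. r1 = -5 (agrees with the trace)
3. r2 = -4 + 2 = -2 (same as recorded)
4. r2 = -2 - 2 = -4 (in agreement)
5. r3 = 0 (checks out)
6. r3 = 0 + -5 = -5 (matches)
7. r1 = -5 - -5 = 0 (first mismatch against the trace)
That makes step 7 the first incorrect line — r1 = 0 is what it should show.

step 7, r1 = 0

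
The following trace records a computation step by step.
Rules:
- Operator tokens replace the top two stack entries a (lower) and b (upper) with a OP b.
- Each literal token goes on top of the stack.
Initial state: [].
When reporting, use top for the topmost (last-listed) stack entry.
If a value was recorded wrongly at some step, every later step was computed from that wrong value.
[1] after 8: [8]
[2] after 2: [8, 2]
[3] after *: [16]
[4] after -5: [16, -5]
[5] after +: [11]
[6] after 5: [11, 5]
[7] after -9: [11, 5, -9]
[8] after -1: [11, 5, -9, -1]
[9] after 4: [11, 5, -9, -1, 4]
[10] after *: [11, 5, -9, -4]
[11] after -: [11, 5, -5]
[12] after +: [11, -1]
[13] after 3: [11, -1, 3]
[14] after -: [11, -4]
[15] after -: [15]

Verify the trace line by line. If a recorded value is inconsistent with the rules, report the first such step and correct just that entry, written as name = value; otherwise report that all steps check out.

1. push 8: top = 8 (consistent with the trace)
2. push 2: top = 2 (same as recorded)
3. 8 * 2 = 16 (in agreement)
4. push -5: top = -5 (no discrepancy)
5. 16 + -5 = 11 (verified)
6. push 5: top = 5 (consistent with the trace)
7. push -9: top = -9 (consistent with the trace)
8. push -1: top = -1 (confirmed correct)
9. push 4: top = 4 (same as recorded)
10. -1 * 4 = -4 (verified)
11. -9 - -4 = -5 (confirmed correct)
12. 5 + -5 = 0 (the entry is off here)
First deviation found at step 12; the corrected entry is top = 0.

step 12, top = 0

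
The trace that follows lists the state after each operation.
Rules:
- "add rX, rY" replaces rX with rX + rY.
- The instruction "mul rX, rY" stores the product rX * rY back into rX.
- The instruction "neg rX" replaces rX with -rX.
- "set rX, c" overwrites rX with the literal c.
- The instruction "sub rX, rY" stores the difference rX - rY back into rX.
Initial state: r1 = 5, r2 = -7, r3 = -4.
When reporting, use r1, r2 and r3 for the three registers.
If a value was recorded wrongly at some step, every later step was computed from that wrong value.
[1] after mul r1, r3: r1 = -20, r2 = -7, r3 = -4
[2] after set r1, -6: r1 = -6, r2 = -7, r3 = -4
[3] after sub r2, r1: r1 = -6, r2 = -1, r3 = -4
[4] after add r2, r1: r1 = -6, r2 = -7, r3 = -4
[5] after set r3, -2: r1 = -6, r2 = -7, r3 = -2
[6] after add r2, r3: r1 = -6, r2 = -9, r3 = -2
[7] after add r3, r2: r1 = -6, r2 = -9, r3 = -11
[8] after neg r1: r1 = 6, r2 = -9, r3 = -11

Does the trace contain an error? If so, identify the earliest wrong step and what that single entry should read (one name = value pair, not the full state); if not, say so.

1. r1 = 5 * -4 = -20 (matches)
2. r1 = -6 (exactly as logged)
3. r2 = -7 - -6 = -1 (no discrepancy)
4. r2 = -1 + -6 = -7 (no discrepancy)
5. r3 = -2 (agrees with the trace)
6. r2 = -7 + -2 = -9 (in agreement)
7. r3 = -2 + -9 = -11 (exactly as logged)
8. r1 = -(-6) = 6 (verified)
Each recorded entry agrees with the recomputation.

no error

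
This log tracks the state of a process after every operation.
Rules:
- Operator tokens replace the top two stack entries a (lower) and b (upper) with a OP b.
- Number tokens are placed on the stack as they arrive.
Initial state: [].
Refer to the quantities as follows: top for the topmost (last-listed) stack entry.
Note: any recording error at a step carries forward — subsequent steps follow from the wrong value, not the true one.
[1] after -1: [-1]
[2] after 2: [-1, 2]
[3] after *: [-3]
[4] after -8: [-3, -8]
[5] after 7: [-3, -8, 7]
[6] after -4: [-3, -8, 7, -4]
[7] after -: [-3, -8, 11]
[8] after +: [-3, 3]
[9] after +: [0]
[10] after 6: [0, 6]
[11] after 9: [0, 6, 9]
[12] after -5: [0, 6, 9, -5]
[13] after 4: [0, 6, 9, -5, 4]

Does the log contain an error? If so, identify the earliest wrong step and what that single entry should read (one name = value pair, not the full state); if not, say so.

Recomputing the run from the initial state:
step 1: [-1]
step 2: [-1, 2]
step 3: [-2]
step 4: [-2, -8]
step 5: [-2, -8, 7]
step 6: [-2, -8, 7, -4]
step 7: [-2, -8, 11]
step 8: [-2, 3]
step 9: [1]
step 10: [1, 6]
step 11: [1, 6, 9]
step 12: [1, 6, 9, -5]
step 13: [1, 6, 9, -5, 4]
The first disagreement with the log is at step 3, where the value should be top = -2.

step 3, top = -2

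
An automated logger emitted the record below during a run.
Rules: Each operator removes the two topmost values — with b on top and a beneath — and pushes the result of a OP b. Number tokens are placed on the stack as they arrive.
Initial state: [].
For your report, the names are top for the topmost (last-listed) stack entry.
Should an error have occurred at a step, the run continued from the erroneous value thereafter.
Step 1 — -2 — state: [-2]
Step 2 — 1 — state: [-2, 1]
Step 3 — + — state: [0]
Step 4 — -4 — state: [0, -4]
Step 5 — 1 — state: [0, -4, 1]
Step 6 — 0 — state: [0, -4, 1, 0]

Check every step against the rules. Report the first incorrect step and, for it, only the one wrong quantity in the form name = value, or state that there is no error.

1. push -2: top = -2 (exactly as logged)
2. push 1: top = 1 (verified)
3. -2 + 1 = -1 (a discrepancy with the record)
Step 3 is the first one off; corrected, top = -1.

step 3, top = -1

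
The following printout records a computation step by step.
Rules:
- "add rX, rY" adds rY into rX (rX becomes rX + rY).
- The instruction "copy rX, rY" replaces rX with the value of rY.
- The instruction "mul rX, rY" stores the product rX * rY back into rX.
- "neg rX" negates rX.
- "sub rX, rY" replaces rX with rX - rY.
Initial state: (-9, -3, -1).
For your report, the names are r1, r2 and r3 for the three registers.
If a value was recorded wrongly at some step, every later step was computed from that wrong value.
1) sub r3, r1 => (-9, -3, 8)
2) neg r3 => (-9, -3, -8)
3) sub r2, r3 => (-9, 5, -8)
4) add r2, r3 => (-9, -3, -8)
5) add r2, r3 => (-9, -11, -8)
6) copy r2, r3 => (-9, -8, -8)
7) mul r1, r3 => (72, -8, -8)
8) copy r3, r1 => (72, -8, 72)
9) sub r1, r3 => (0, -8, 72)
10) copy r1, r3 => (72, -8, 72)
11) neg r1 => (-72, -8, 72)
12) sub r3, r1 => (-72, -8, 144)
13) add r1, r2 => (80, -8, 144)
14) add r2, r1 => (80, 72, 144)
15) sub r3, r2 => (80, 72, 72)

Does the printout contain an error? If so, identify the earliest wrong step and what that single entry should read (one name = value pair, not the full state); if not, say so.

Step 1: r3 = -1 - -9 = 8 — exactly as logged.
Step 2: r3 = -(8) = -8 — agrees with the printout.
Step 3: r2 = -3 - -8 = 5 — verified.
Step 4: r2 = 5 + -8 = -3 — no discrepancy.
Step 5: r2 = -3 + -8 = -11 — agrees with the printout.
Step 6: r2 = -8 — agrees with the printout.
Step 7: r1 = -9 * -8 = 72 — same as recorded.
Step 8: r3 = 72 — checks out.
Step 9: r1 = 72 - 72 = 0 — no discrepancy.
Step 10: r1 = 72 — confirmed correct.
Step 11: r1 = -(72) = -72 — matches.
Step 12: r3 = 72 - -72 = 144 — in agreement.
Step 13: r1 = -72 + -8 = -80 — the recorded entry deviates here.
The earliest wrong entry is at step 13: it should read r1 = -80.

step 13, r1 = -80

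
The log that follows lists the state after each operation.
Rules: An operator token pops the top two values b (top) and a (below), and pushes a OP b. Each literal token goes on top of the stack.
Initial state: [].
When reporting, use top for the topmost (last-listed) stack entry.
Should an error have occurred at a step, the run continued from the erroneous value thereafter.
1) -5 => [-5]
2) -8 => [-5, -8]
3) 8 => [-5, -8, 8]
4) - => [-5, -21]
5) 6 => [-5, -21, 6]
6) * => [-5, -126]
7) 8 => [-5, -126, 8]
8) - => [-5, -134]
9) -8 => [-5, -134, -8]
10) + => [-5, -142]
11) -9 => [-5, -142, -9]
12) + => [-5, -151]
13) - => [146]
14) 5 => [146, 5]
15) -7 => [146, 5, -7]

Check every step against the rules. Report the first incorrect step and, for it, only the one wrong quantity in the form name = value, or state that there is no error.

step 4, top = -16

Recomputing the run from the initial state:
step 1: [-5]
step 2: [-5, -8]
step 3: [-5, -8, 8]
step 4: [-5, -16]
step 5: [-5, -16, 6]
step 6: [-5, -96]
step 7: [-5, -96, 8]
step 8: [-5, -104]
step 9: [-5, -104, -8]
step 10: [-5, -112]
step 11: [-5, -112, -9]
step 12: [-5, -121]
step 13: [116]
step 14: [116, 5]
step 15: [116, 5, -7]
The first disagreement with the log is at step 4, where the value should be top = -16.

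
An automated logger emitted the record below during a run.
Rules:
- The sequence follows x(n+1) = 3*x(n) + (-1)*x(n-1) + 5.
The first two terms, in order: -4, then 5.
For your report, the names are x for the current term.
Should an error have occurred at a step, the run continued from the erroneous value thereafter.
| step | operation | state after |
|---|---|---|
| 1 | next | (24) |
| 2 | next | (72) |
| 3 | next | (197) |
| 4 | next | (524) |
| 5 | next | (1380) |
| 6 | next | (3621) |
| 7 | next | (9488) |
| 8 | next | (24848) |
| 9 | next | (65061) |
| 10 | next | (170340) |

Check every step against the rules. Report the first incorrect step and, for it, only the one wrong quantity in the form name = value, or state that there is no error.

Recomputing the run from the initial state:
step 1: x = 24
step 2: x = 72
step 3: x = 197
step 4: x = 524
step 5: x = 1380
step 6: x = 3621
step 7: x = 9488
step 8: x = 24848
step 9: x = 65061
step 10: x = 170340
This matches the record at every step.

no error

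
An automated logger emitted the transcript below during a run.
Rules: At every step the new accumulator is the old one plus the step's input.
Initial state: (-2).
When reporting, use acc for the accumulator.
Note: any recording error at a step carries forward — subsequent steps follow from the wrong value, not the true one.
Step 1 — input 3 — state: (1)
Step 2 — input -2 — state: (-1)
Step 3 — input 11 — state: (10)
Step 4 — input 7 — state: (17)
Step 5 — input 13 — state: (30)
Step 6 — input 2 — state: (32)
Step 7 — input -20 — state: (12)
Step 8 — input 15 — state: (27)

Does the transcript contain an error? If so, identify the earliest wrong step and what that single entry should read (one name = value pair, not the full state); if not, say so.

no error

step 1: acc = -2 + 3 = 1 -> no discrepancy
step 2: acc = 1 + -2 = -1 -> confirmed correct
step 3: acc = -1 + 11 = 10 -> matches
step 4: acc = 10 + 7 = 17 -> in agreement
step 5: acc = 17 + 13 = 30 -> verified
step 6: acc = 30 + 2 = 32 -> in agreement
step 7: acc = 32 + -20 = 12 -> agrees with the transcript
step 8: acc = 12 + 15 = 27 -> agrees with the transcript
All steps check out; nothing to correct.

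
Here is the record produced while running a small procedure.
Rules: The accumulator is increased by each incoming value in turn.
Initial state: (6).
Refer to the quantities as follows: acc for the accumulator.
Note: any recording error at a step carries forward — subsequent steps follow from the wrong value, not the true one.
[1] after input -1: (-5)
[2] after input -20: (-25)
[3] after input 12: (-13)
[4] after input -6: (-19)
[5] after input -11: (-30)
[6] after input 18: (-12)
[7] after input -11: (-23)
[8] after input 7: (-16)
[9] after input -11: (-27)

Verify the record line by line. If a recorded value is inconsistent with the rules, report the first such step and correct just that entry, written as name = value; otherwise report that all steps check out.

step 1, acc = 5

Recomputing the run from the initial state:
step 1: acc = 5
step 2: acc = -15
step 3: acc = -3
step 4: acc = -9
step 5: acc = -20
step 6: acc = -2
step 7: acc = -13
step 8: acc = -6
step 9: acc = -17
The first disagreement with the record is at step 1, where the value should be acc = 5.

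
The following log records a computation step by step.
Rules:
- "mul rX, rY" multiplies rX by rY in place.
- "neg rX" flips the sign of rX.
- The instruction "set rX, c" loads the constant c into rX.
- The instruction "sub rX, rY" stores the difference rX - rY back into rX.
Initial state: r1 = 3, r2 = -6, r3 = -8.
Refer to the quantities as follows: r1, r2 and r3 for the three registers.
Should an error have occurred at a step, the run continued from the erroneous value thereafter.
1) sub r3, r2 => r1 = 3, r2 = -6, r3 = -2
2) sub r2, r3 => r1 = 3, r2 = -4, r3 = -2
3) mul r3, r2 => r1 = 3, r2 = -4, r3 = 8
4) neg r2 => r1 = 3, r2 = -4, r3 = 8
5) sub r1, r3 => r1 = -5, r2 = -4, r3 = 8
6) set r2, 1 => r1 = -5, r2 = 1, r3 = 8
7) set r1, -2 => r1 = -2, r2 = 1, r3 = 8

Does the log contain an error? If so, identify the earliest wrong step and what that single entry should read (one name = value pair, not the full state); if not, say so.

step 4, r2 = 4

1. r3 = -8 - -6 = -2 (agrees with the log)
2. r2 = -6 - -2 = -4 (matches)
3. r3 = -2 * -4 = 8 (exactly as logged)
4. r2 = -(-4) = 4 (the recorded entry deviates here)
The audit stops at step 4: the recorded entry is wrong and should be r2 = 4.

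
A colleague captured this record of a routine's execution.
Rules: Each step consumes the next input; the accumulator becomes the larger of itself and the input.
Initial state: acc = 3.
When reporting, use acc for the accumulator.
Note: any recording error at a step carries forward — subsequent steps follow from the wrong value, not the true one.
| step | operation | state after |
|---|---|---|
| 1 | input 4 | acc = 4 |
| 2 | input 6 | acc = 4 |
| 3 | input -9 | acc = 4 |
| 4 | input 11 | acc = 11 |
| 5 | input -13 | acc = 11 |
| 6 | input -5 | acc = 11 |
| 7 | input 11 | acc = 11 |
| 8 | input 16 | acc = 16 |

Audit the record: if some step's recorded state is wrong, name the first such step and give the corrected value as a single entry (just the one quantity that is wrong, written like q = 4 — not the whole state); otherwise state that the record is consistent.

1. acc = max(3, 4) = 4 (agrees with the record)
2. acc = max(4, 6) = 6 (the record has a different value)
That makes step 2 the first incorrect line — acc = 6 is what it should show.

step 2, acc = 6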